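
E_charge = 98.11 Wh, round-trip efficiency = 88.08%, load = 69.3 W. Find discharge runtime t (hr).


Step 1: E_discharge = eta/100 * E_charge = 88.08/100 * 98.11 = 86.415 Wh
Step 2: t = E_discharge / P = 86.415 / 69.3 = 1.247 hr

1.247 hr


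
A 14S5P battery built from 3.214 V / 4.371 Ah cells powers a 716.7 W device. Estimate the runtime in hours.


Step 1: E_pack = Ns * V_cell * Np * C_cell = 14 * 3.214 * 5 * 4.371 = 983.39 Wh
Step 2: t = E_pack / P = 983.39 / 716.7 = 1.372 hr

1.372 hr


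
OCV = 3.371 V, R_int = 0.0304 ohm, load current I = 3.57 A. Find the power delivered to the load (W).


Step 1: V_terminal = OCV - I*R = 3.371 - 3.57 * 0.0304 = 3.2625 V
Step 2: P_out = V_terminal * I = 3.2625 * 3.57 = 11.65 W

11.65 W


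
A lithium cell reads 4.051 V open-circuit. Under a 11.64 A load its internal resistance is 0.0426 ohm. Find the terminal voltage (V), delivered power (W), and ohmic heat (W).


Step 1: V_terminal = OCV - I*R = 4.051 - 11.64 * 0.0426 = 3.5551 V
Step 2: P_out = V_terminal * I = 3.5551 * 11.64 = 41.38 W
Step 3: Q = I^2 * R = 11.64^2 * 0.0426 = 5.772 W

V=3.5551 V, P=41.38 W, Q=5.772 W


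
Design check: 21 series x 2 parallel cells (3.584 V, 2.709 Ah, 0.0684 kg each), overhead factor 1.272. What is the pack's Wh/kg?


Step 1: V_pack = 21 * 3.584 = 75.264 V
Step 2: C_pack = 2 * 2.709 = 5.418 Ah
Step 3: E_pack = V_pack * C_pack = 75.264 * 5.418 = 407.78 Wh
Step 4: m_pack = 21 * 2 * 0.0684 * 1.272 = 3.6542 kg
Step 5: ED = E_pack / m_pack = 407.78 / 3.6542 = 111.6 Wh/kg

111.6 Wh/kg


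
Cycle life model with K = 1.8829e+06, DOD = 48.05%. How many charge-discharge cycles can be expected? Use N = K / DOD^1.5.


DOD^1.5 = 333.07
N = K / DOD^1.5 = 1.8829e+06 / 333.07 = 5653

5653 cycles


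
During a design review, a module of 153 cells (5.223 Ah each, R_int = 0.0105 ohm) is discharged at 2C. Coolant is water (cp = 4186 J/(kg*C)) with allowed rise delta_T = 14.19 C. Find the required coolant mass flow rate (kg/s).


Step 1: I = 2 * 5.223 = 10.446 A
Step 2: Q_cell = I^2 * R = 10.446^2 * 0.0105 = 1.1457 W
Step 3: Q_total = 153 * 1.1457 = 175.29 W
Step 4: m_dot = Q_total / (cp * dT) = 175.29 / (4186 * 14.19) = 0.002951 kg/s

0.002951 kg/s


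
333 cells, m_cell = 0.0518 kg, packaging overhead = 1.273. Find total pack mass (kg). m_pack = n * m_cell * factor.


Cell mass sum = 333 * 0.0518 = 17.249 kg
With overhead 1.273: m_pack = 17.249 * 1.273 = 21.96 kg

21.96 kg


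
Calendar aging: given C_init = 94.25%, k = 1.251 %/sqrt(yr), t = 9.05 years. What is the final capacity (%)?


sqrt(t) = sqrt(9.05) = 3.0083
C_final = 94.25 - 1.251 * 3.0083 = 90.49%

90.49%


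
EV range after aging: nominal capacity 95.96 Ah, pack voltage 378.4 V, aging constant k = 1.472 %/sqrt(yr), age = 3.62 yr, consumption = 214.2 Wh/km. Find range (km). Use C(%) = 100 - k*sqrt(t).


Step 1: capacity retention = 100 - 1.472 * sqrt(3.62) = 100 - 1.472 * 1.9026 = 97.199%
Step 2: C_now = 95.96 * 97.199/100 = 93.272 Ah
Step 3: E_pack = V * C_now = 378.4 * 93.272 = 35294 Wh
Step 4: range = E_pack / consumption = 35294 / 214.2 = 164.8 km

164.8 km


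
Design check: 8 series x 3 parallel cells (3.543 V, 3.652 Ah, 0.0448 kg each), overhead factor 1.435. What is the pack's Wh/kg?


Step 1: V_pack = 8 * 3.543 = 28.344 V
Step 2: C_pack = 3 * 3.652 = 10.956 Ah
Step 3: E_pack = V_pack * C_pack = 28.344 * 10.956 = 310.54 Wh
Step 4: m_pack = 8 * 3 * 0.0448 * 1.435 = 1.5429 kg
Step 5: ED = E_pack / m_pack = 310.54 / 1.5429 = 201.3 Wh/kg

201.3 Wh/kg


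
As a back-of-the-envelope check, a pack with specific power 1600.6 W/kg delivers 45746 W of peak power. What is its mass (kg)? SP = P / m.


m = P / SP = 45746 / 1600.6 = 28.58 kg

28.58 kg


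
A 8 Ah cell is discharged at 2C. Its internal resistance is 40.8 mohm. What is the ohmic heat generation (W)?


Convert: R = 40.8 mohm = 0.0408 ohm
Step 1: I = C_rate * capacity = 2 * 8 = 16 A
Step 2: Q = I^2 * R = 16^2 * 0.0408 = 256 * 0.0408 = 10.44 W

10.44 W


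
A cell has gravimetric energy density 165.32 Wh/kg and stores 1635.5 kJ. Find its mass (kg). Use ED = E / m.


Convert: E = 1635.5 kJ = 454.31 Wh
m = E / ED = 454.31 / 165.32 = 2.748 kg

2.748 kg


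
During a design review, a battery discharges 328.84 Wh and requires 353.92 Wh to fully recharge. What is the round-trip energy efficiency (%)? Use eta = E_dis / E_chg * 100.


Round-trip efficiency = 328.84/353.92 * 100% = 92.91%

92.91%


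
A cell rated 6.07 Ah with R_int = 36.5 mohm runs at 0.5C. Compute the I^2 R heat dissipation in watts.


Convert: R = 36.5 mohm = 0.0365 ohm
Step 1: I = C_rate * capacity = 0.5 * 6.07 = 3.035 A
Step 2: Q = I^2 * R = 3.035^2 * 0.0365 = 9.2112 * 0.0365 = 0.3362 W

0.3362 W


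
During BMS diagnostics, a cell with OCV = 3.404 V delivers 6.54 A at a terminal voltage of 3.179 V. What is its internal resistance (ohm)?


R = (OCV - V) / I = (3.404 - 3.179) / 6.54 = 0.03440 ohm

0.03440 ohm


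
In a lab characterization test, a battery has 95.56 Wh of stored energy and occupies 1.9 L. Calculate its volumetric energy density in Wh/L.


ED = E / V = 95.56 / 1.9 = 50.29 Wh/L

50.29 Wh/L


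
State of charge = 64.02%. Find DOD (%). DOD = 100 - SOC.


Complement of SOC: DOD = 100% - 64.02% = 35.98%

35.98%


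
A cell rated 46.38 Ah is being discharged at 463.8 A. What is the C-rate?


Rearranging: C_rate = 463.8 / 46.38 = 10C

10C


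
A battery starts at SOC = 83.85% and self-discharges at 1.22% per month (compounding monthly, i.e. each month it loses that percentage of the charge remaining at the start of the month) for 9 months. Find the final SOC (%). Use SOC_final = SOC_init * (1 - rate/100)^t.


Monthly retention factor = 1 - 1.22/100 = 0.9878
Over 9 months: factor^9 = 0.89541
SOC_final = 83.85 * 0.89541 = 75.08%

75.08%


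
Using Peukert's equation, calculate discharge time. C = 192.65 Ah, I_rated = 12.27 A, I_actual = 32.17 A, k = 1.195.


t_rated = C / I_rated = 192.65 / 12.27 = 15.701 hr
(I_rated/I)^k = (0.38141)^1.195 = 0.31606
t = t_rated * (I_rated/I)^k = 15.701 * 0.31606 = 4.962 hr

4.962 hr


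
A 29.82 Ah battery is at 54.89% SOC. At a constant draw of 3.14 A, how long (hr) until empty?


Step 1: remaining = SOC/100 * C_total = 54.89/100 * 29.82 = 16.368 Ah
Step 2: t = remaining / I = 16.368 / 3.14 = 5.213 hr

5.213 hr


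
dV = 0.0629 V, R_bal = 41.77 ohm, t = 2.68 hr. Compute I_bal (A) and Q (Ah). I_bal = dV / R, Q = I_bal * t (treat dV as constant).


First, Ohm's law: I_bal = 0.0629 V / 41.77 ohm = 0.0015059 A
Then Q = I * t = 0.0015059 A * 2.68 hr = 0.004036 Ah

I=0.0015059 A, Q=0.004036 Ah


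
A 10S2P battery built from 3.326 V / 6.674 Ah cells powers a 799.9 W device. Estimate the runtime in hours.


Step 1: E_pack = Ns * V_cell * Np * C_cell = 10 * 3.326 * 2 * 6.674 = 443.95 Wh
Step 2: t = E_pack / P = 443.95 / 799.9 = 0.5550 hr

0.5550 hr


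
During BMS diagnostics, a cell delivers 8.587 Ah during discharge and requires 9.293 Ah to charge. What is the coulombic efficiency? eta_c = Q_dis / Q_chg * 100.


eta_c = Q_dis / Q_chg * 100 = 8.587 / 9.293 * 100 = 92.40%

92.40%


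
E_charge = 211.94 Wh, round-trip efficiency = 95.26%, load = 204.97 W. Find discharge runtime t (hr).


Step 1: E_discharge = eta/100 * E_charge = 95.26/100 * 211.94 = 201.89 Wh
Step 2: t = E_discharge / P = 201.89 / 204.97 = 0.9850 hr

0.9850 hr


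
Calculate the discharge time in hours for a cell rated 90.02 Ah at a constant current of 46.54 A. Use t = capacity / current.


Runtime = 90.02 Ah / 46.54 A = 1.934 hr

1.934 hr


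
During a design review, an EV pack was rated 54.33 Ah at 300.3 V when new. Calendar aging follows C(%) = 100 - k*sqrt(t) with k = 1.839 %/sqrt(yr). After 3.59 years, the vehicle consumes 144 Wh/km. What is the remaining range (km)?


Step 1: capacity retention = 100 - 1.839 * sqrt(3.59) = 100 - 1.839 * 1.8947 = 96.516%
Step 2: C_now = 54.33 * 96.516/100 = 52.437 Ah
Step 3: E_pack = V * C_now = 300.3 * 52.437 = 15747 Wh
Step 4: range = E_pack / consumption = 15747 / 144 = 109.4 km

109.4 km


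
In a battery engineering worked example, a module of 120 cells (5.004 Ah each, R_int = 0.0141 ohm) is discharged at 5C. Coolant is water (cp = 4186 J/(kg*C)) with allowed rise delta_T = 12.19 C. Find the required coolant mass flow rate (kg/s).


Step 1: I = 5 * 5.004 = 25.02 A
Step 2: Q_cell = I^2 * R = 25.02^2 * 0.0141 = 8.8266 W
Step 3: Q_total = 120 * 8.8266 = 1059.2 W
Step 4: m_dot = Q_total / (cp * dT) = 1059.2 / (4186 * 12.19) = 0.02076 kg/s

0.02076 kg/s


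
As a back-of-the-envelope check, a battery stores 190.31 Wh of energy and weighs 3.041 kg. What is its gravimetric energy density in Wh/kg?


Specific energy = 190.31 Wh / 3.041 kg = 62.58 Wh/kg

62.58 Wh/kg


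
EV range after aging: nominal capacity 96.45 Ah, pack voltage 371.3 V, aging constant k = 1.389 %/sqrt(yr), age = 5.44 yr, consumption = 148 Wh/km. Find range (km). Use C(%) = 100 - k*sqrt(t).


Step 1: capacity retention = 100 - 1.389 * sqrt(5.44) = 100 - 1.389 * 2.3324 = 96.76%
Step 2: C_now = 96.45 * 96.76/100 = 93.325 Ah
Step 3: E_pack = V * C_now = 371.3 * 93.325 = 34652 Wh
Step 4: range = E_pack / consumption = 34652 / 148 = 234.1 km

234.1 km


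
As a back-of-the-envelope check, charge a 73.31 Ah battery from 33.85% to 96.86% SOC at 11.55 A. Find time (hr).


delta_Ah = 73.31 * (96.86 - 33.85) / 100 = 46.193 Ah
t = delta_Ah / I = 46.193 / 11.55 = 3.999 hr

3.999 hr


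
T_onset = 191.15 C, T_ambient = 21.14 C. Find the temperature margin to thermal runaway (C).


Safety margin = 191.15 C - 21.14 C = 170.01 C

170.01 C


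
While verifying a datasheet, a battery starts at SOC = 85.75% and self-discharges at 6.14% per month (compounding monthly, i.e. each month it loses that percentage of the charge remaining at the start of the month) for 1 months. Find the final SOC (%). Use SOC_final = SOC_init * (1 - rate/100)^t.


decay = (1 - 6.14/100)^1 = 0.9386
SOC_final = 85.75 * 0.9386 = 80.48%

80.48%


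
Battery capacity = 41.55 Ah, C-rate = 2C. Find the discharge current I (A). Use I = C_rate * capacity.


At 2C: I = 2 * 41.55 Ah = 83.1 A

83.1 A


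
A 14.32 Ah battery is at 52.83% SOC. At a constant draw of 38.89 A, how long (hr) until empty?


Step 1: remaining = SOC/100 * C_total = 52.83/100 * 14.32 = 7.5653 Ah
Step 2: t = remaining / I = 7.5653 / 38.89 = 0.1945 hr

0.1945 hr


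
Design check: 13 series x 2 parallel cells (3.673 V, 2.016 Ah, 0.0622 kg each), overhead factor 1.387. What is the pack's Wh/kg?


Step 1: V_pack = 13 * 3.673 = 47.749 V
Step 2: C_pack = 2 * 2.016 = 4.032 Ah
Step 3: E_pack = V_pack * C_pack = 47.749 * 4.032 = 192.52 Wh
Step 4: m_pack = 13 * 2 * 0.0622 * 1.387 = 2.2431 kg
Step 5: ED = E_pack / m_pack = 192.52 / 2.2431 = 85.83 Wh/kg

85.83 Wh/kg


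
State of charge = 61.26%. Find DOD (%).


Complement of SOC: DOD = 100% - 61.26% = 38.74%

38.74%


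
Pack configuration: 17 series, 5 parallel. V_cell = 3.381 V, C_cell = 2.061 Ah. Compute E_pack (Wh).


E = Ns * Vcell * Np * Ccell = 17 * 3.381 * 5 * 2.061 = 592.3 Wh

592.3 Wh


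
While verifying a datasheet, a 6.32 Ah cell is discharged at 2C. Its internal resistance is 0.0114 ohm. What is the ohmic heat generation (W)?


Step 1: I = C_rate * capacity = 2 * 6.32 = 12.64 A
Step 2: Q = I^2 * R = 12.64^2 * 0.0114 = 159.77 * 0.0114 = 1.821 W

1.821 W


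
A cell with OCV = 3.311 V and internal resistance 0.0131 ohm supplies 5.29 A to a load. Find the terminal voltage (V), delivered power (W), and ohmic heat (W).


Step 1: V_terminal = OCV - I*R = 3.311 - 5.29 * 0.0131 = 3.2417 V
Step 2: P_out = V_terminal * I = 3.2417 * 5.29 = 17.15 W
Step 3: Q = I^2 * R = 5.29^2 * 0.0131 = 0.3666 W

V=3.2417 V, P=17.15 W, Q=0.3666 W


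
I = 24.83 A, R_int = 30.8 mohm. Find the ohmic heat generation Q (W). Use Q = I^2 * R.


Convert: R = 30.8 mohm = 0.0308 ohm
I^2 = 616.53
Q = 616.53 * 0.0308 = 18.99 W

18.99 W


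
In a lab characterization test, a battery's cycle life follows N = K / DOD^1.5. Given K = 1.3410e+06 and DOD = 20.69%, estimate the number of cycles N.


DOD^1.5 = 94.111
N = K / DOD^1.5 = 1.3410e+06 / 94.111 = 14250

14250 cycles


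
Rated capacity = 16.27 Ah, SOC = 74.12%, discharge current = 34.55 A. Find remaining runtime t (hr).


Step 1: remaining = SOC/100 * C_total = 74.12/100 * 16.27 = 12.059 Ah
Step 2: t = remaining / I = 12.059 / 34.55 = 0.3490 hr

0.3490 hr


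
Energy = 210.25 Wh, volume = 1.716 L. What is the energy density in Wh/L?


Volumetric ED = 210.25 Wh / 1.716 L = 122.5 Wh/L

122.5 Wh/L


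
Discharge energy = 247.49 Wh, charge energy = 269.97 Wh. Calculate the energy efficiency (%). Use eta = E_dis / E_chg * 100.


Round-trip efficiency = 247.49/269.97 * 100% = 91.67%

91.67%


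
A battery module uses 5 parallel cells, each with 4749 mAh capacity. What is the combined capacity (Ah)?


Convert: C_cell = 4749 mAh = 4.749 Ah
C_total = 5 * 4.749 = 23.745 Ah

23.745 Ah


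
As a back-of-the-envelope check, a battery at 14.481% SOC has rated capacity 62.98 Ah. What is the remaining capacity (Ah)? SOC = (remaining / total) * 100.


remaining = SOC / 100 * total = 14.481 / 100 * 62.98 = 9.120 Ah

9.120 Ah


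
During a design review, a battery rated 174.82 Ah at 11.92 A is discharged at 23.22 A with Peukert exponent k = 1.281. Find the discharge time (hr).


t_rated = C / I_rated = 174.82 / 11.92 = 14.666 hr
(I_rated/I)^k = (0.51335)^1.281 = 0.42564
t = t_rated * (I_rated/I)^k = 14.666 * 0.42564 = 6.242 hr

6.242 hr


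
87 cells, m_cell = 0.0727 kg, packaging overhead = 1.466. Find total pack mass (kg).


m_pack = n * m_cell * overhead = 87 * 0.0727 * 1.466 = 9.272 kg

9.272 kg


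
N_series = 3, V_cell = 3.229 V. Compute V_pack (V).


V_pack = n * V_cell = 3 * 3.229 = 9.687 V

9.687 V


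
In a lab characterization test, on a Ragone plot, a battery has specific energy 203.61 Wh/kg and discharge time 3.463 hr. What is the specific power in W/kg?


P_specific = E / t = 203.61 / 3.463 = 58.80 W/kg

58.80 W/kg


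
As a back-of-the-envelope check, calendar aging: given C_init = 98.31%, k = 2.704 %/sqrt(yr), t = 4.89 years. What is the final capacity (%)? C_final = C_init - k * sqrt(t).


Step 1: sqrt(4.89 yr) = 2.2113
Step 2: drop = 2.704 * 2.2113 = 5.9794
Step 3: C_final = 98.31 - 5.9794 = 92.33%

92.33%


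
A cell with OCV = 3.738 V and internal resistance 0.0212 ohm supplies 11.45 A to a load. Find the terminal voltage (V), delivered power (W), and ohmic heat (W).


Step 1: V_terminal = OCV - I*R = 3.738 - 11.45 * 0.0212 = 3.4953 V
Step 2: P_out = V_terminal * I = 3.4953 * 11.45 = 40.02 W
Step 3: Q = I^2 * R = 11.45^2 * 0.0212 = 2.779 W

V=3.4953 V, P=40.02 W, Q=2.779 W


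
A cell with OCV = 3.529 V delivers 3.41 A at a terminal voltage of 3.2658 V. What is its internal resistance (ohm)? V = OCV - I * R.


R = (OCV - V) / I = (3.529 - 3.2658) / 3.41 = 0.07718 ohm

0.07718 ohm


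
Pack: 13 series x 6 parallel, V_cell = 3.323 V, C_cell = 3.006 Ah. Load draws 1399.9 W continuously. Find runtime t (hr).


Step 1: E_pack = Ns * V_cell * Np * C_cell = 13 * 3.323 * 6 * 3.006 = 779.14 Wh
Step 2: t = E_pack / P = 779.14 / 1399.9 = 0.5566 hr

0.5566 hr


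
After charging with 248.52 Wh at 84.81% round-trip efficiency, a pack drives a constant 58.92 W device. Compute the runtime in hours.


Step 1: E_discharge = eta/100 * E_charge = 84.81/100 * 248.52 = 210.77 Wh
Step 2: t = E_discharge / P = 210.77 / 58.92 = 3.577 hr

3.577 hr


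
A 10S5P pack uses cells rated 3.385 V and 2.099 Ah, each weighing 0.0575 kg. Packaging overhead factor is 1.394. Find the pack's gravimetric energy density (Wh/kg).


Step 1: V_pack = 10 * 3.385 = 33.85 V
Step 2: C_pack = 5 * 2.099 = 10.495 Ah
Step 3: E_pack = V_pack * C_pack = 33.85 * 10.495 = 355.26 Wh
Step 4: m_pack = 10 * 5 * 0.0575 * 1.394 = 4.0078 kg
Step 5: ED = E_pack / m_pack = 355.26 / 4.0078 = 88.64 Wh/kg

88.64 Wh/kg


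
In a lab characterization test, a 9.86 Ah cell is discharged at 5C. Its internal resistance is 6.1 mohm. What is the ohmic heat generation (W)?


Convert: R = 6.1 mohm = 0.0061 ohm
Step 1: I = C_rate * capacity = 5 * 9.86 = 49.3 A
Step 2: Q = I^2 * R = 49.3^2 * 0.0061 = 2430.5 * 0.0061 = 14.83 W

14.83 W


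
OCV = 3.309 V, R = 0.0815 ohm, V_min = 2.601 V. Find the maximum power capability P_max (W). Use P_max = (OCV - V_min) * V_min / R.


dV = OCV - V_min = 0.708 V (so I_max = dV / R)
P_max = dV * V_min / R = 0.708 * 2.601 / 0.0815 = 22.60 W

22.60 W


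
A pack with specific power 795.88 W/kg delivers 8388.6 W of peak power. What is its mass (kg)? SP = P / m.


m = P / SP = 8388.6 / 795.88 = 10.54 kg

10.54 kg


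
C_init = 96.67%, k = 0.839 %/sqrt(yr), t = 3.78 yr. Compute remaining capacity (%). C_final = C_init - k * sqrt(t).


Step 1: sqrt(3.78 yr) = 1.9442
Step 2: drop = 0.839 * 1.9442 = 1.6312
Step 3: C_final = 96.67 - 1.6312 = 95.04%

95.04%


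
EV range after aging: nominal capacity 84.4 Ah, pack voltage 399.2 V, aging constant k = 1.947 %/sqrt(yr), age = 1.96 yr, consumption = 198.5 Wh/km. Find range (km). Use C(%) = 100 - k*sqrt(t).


Step 1: capacity retention = 100 - 1.947 * sqrt(1.96) = 100 - 1.947 * 1.4 = 97.274%
Step 2: C_now = 84.4 * 97.274/100 = 82.099 Ah
Step 3: E_pack = V * C_now = 399.2 * 82.099 = 32774 Wh
Step 4: range = E_pack / consumption = 32774 / 198.5 = 165.1 km

165.1 km


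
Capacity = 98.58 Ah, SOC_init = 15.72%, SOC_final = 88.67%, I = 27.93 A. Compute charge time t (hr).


delta_Ah = 98.58 * (88.67 - 15.72) / 100 = 71.914 Ah
t = delta_Ah / I = 71.914 / 27.93 = 2.575 hr

2.575 hr


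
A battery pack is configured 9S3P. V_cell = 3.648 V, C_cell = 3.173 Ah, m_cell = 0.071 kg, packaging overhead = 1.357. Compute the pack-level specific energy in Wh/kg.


Step 1: V_pack = 9 * 3.648 = 32.832 V
Step 2: C_pack = 3 * 3.173 = 9.519 Ah
Step 3: E_pack = V_pack * C_pack = 32.832 * 9.519 = 312.53 Wh
Step 4: m_pack = 9 * 3 * 0.071 * 1.357 = 2.6014 kg
Step 5: ED = E_pack / m_pack = 312.53 / 2.6014 = 120.1 Wh/kg

120.1 Wh/kg


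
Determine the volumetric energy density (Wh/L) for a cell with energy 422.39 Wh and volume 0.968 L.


Volumetric ED = 422.39 Wh / 0.968 L = 436.4 Wh/L

436.4 Wh/L


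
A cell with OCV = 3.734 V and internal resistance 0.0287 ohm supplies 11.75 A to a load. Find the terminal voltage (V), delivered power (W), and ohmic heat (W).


Step 1: V_terminal = OCV - I*R = 3.734 - 11.75 * 0.0287 = 3.3968 V
Step 2: P_out = V_terminal * I = 3.3968 * 11.75 = 39.91 W
Step 3: Q = I^2 * R = 11.75^2 * 0.0287 = 3.962 W

V=3.3968 V, P=39.91 W, Q=3.962 W


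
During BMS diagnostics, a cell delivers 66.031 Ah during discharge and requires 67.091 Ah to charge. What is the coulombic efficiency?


Coulombic efficiency = 66.031/67.091 * 100% = 98.42%

98.42%


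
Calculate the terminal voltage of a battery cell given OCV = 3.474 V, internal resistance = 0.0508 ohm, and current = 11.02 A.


V = OCV - I*R = 3.474 - 11.02 * 0.0508 = 2.914 V

2.914 V


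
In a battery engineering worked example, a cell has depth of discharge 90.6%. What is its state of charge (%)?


SOC = 100 - DOD = 100 - 90.6 = 9.4%

9.4%


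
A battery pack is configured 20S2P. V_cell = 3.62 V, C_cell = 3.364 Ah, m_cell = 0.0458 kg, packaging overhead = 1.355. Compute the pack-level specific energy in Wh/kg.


Step 1: V_pack = 20 * 3.62 = 72.4 V
Step 2: C_pack = 2 * 3.364 = 6.728 Ah
Step 3: E_pack = V_pack * C_pack = 72.4 * 6.728 = 487.11 Wh
Step 4: m_pack = 20 * 2 * 0.0458 * 1.355 = 2.4824 kg
Step 5: ED = E_pack / m_pack = 487.11 / 2.4824 = 196.2 Wh/kg

196.2 Wh/kg


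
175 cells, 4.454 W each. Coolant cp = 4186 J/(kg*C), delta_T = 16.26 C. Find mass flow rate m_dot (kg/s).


Step 1: Total heat Q = 175 * 4.454 W = 779.45 W
Step 2: denom = cp * dT = 4186 * 16.26 = 68064
Step 3: m_dot = 779.45 / 68064 = 0.01145 kg/s

0.01145 kg/s


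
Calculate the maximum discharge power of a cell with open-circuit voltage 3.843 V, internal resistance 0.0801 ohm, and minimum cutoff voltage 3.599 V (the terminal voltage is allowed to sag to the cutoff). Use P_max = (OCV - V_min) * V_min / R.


dV = OCV - V_min = 0.244 V (so I_max = dV / R)
P_max = dV * V_min / R = 0.244 * 3.599 / 0.0801 = 10.96 W

10.96 W


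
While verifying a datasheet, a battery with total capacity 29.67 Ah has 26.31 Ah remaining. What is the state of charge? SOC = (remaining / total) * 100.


SOC = (remaining / total) * 100 = (26.31 / 29.67) * 100 = 88.68%

88.68%


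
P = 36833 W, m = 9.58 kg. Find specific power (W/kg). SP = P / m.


Specific power = 36833 W / 9.58 kg = 3845 W/kg

3845 W/kg


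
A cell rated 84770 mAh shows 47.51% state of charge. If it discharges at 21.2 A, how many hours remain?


Convert: C_total = 84770 mAh = 84.77 Ah
Step 1: remaining = SOC/100 * C_total = 47.51/100 * 84.77 = 40.274 Ah
Step 2: t = remaining / I = 40.274 / 21.2 = 1.900 hr

1.900 hr


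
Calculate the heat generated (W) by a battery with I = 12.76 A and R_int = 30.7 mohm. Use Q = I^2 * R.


Convert: R = 30.7 mohm = 0.0307 ohm
Q = I^2 * R = 12.76^2 * 0.0307 = 4.999 W

4.999 W


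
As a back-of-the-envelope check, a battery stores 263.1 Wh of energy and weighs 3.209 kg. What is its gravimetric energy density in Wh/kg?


Specific energy = 263.1 Wh / 3.209 kg = 81.99 Wh/kg

81.99 Wh/kg


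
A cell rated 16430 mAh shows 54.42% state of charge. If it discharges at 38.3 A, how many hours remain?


Convert: C_total = 16430 mAh = 16.43 Ah
Step 1: remaining = SOC/100 * C_total = 54.42/100 * 16.43 = 8.9412 Ah
Step 2: t = remaining / I = 8.9412 / 38.3 = 0.2335 hr

0.2335 hr


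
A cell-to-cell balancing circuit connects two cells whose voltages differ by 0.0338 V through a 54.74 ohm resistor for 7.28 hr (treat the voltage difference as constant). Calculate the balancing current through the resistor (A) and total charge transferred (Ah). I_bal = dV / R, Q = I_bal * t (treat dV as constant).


I_bal = dV / R = 0.0338 / 54.74 = 6.1746e-04 A
Q = I_bal * t = 6.1746e-04 * 7.28 = 0.004495 Ah

I=6.1746e-04 A, Q=0.004495 Ah


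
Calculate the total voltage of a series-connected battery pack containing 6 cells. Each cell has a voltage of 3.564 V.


Series voltages add: 6 * 3.564 V = 21.384 V

21.384 V


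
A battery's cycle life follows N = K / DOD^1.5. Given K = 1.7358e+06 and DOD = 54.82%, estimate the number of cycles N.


DOD^1.5 = 405.89
N = K / DOD^1.5 = 1.7358e+06 / 405.89 = 4277

4277 cycles


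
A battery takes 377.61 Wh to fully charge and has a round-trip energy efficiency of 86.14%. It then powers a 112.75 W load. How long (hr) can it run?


Step 1: E_discharge = eta/100 * E_charge = 86.14/100 * 377.61 = 325.27 Wh
Step 2: t = E_discharge / P = 325.27 / 112.75 = 2.885 hr

2.885 hr


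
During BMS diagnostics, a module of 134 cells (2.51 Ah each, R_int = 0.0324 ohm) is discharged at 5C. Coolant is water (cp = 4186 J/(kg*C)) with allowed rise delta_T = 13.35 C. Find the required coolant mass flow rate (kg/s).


Step 1: I = 5 * 2.51 = 12.55 A
Step 2: Q_cell = I^2 * R = 12.55^2 * 0.0324 = 5.1031 W
Step 3: Q_total = 134 * 5.1031 = 683.82 W
Step 4: m_dot = Q_total / (cp * dT) = 683.82 / (4186 * 13.35) = 0.01224 kg/s

0.01224 kg/s


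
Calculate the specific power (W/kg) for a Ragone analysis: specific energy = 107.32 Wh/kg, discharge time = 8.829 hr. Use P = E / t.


Specific power = 107.32 Wh/kg / 8.829 hr = 12.16 W/kg

12.16 W/kg


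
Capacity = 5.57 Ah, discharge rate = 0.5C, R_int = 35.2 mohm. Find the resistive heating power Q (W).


Convert: R = 35.2 mohm = 0.0352 ohm
Step 1: I = C_rate * capacity = 0.5 * 5.57 = 2.785 A
Step 2: Q = I^2 * R = 2.785^2 * 0.0352 = 7.7562 * 0.0352 = 0.2730 W

0.2730 W


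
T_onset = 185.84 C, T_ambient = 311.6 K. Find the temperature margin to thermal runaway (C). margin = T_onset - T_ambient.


Convert: T_ambient = 311.6 K = 38.45 C
margin = 185.84 - 38.45 = 147.39 C

147.39 C


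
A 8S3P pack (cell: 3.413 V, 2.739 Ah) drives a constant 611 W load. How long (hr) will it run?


Step 1: E_pack = Ns * V_cell * Np * C_cell = 8 * 3.413 * 3 * 2.739 = 224.36 Wh
Step 2: t = E_pack / P = 224.36 / 611 = 0.3672 hr

0.3672 hr


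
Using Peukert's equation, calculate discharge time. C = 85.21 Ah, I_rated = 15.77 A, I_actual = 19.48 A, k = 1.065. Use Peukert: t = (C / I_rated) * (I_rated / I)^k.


Step 1: t_rated = C / I_rated = 85.21 / 15.77 = 5.4033 hr
Step 2: ratio = 15.77 / 19.48 = 0.80955
Step 3: ratio^k = 0.80955^1.065 = 0.79851
Step 4: t = t_rated * ratio^k = 5.4033 * 0.79851 = 4.315 hr

4.315 hr


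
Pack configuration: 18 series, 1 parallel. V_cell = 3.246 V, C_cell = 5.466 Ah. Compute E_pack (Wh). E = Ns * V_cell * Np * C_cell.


E = Ns * Vcell * Np * Ccell = 18 * 3.246 * 1 * 5.466 = 319.4 Wh

319.4 Wh


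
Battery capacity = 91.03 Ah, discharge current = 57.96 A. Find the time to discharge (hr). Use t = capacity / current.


t = capacity / current = 91.03 / 57.96 = 1.571 hr

1.571 hr


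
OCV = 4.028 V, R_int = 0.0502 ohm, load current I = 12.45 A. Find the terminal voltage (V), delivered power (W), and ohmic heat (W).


Step 1: V_terminal = OCV - I*R = 4.028 - 12.45 * 0.0502 = 3.403 V
Step 2: P_out = V_terminal * I = 3.403 * 12.45 = 42.37 W
Step 3: Q = I^2 * R = 12.45^2 * 0.0502 = 7.781 W

V=3.403 V, P=42.37 W, Q=7.781 W


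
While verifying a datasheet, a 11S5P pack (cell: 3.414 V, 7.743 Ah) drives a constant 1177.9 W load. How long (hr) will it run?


Step 1: E_pack = Ns * V_cell * Np * C_cell = 11 * 3.414 * 5 * 7.743 = 1453.9 Wh
Step 2: t = E_pack / P = 1453.9 / 1177.9 = 1.234 hr

1.234 hr


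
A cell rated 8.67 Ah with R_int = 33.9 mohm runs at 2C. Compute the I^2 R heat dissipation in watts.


Convert: R = 33.9 mohm = 0.0339 ohm
Step 1: I = C_rate * capacity = 2 * 8.67 = 17.34 A
Step 2: Q = I^2 * R = 17.34^2 * 0.0339 = 300.68 * 0.0339 = 10.19 W

10.19 W


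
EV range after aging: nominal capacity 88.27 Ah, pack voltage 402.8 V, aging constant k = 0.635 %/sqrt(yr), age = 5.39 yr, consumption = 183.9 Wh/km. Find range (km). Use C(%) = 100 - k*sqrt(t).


Step 1: capacity retention = 100 - 0.635 * sqrt(5.39) = 100 - 0.635 * 2.3216 = 98.526%
Step 2: C_now = 88.27 * 98.526/100 = 86.969 Ah
Step 3: E_pack = V * C_now = 402.8 * 86.969 = 35031 Wh
Step 4: range = E_pack / consumption = 35031 / 183.9 = 190.5 km

190.5 km


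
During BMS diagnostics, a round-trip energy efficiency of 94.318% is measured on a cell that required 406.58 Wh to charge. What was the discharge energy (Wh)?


E_dis = eta/100 * E_chg = 94.318/100 * 406.58 = 383.5 Wh

383.5 Wh


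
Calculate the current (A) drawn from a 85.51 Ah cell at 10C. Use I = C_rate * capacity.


I = C_rate * capacity = 10 * 85.51 = 855.1 A

855.1 A


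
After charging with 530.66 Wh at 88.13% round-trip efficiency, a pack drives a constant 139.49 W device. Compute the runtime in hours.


Step 1: E_discharge = eta/100 * E_charge = 88.13/100 * 530.66 = 467.67 Wh
Step 2: t = E_discharge / P = 467.67 / 139.49 = 3.353 hr

3.353 hr


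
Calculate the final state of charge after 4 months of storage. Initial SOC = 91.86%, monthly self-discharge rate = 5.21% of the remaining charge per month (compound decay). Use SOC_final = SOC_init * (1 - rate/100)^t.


Monthly retention factor = 1 - 5.21/100 = 0.9479
Over 4 months: factor^4 = 0.80733
SOC_final = 91.86 * 0.80733 = 74.16%

74.16%


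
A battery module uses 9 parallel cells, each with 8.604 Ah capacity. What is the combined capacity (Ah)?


C_total = 9 * 8.604 = 77.436 Ah

77.436 Ah


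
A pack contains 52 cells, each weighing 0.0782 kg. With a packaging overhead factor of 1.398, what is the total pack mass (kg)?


m_pack = n * m_cell * overhead = 52 * 0.0782 * 1.398 = 5.685 kg

5.685 kg


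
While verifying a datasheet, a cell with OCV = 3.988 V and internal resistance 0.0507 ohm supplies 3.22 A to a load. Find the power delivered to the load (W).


Step 1: V_terminal = OCV - I*R = 3.988 - 3.22 * 0.0507 = 3.8247 V
Step 2: P_out = V_terminal * I = 3.8247 * 3.22 = 12.32 W

12.32 W


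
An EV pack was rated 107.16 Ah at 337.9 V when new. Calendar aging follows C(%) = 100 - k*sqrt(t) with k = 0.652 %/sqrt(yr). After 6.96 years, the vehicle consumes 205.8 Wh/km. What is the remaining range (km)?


Step 1: capacity retention = 100 - 0.652 * sqrt(6.96) = 100 - 0.652 * 2.6382 = 98.28%
Step 2: C_now = 107.16 * 98.28/100 = 105.32 Ah
Step 3: E_pack = V * C_now = 337.9 * 105.32 = 35588 Wh
Step 4: range = E_pack / consumption = 35588 / 205.8 = 172.9 km

172.9 km


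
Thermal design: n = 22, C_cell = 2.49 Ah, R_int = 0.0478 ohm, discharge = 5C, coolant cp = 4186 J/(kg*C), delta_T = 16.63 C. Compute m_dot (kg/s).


Step 1: I = 5 * 2.49 = 12.45 A
Step 2: Q_cell = I^2 * R = 12.45^2 * 0.0478 = 7.4091 W
Step 3: Q_total = 22 * 7.4091 = 163 W
Step 4: m_dot = Q_total / (cp * dT) = 163 / (4186 * 16.63) = 0.002342 kg/s

0.002342 kg/s


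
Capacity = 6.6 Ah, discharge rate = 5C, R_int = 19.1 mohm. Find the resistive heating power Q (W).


Convert: R = 19.1 mohm = 0.0191 ohm
Step 1: I = C_rate * capacity = 5 * 6.6 = 33 A
Step 2: Q = I^2 * R = 33^2 * 0.0191 = 1089 * 0.0191 = 20.80 W

20.80 W


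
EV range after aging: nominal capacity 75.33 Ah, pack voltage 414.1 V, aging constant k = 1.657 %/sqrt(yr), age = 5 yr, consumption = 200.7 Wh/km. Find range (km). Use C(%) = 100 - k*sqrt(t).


Step 1: capacity retention = 100 - 1.657 * sqrt(5) = 100 - 1.657 * 2.2361 = 96.295%
Step 2: C_now = 75.33 * 96.295/100 = 72.539 Ah
Step 3: E_pack = V * C_now = 414.1 * 72.539 = 30038 Wh
Step 4: range = E_pack / consumption = 30038 / 200.7 = 149.7 km

149.7 km


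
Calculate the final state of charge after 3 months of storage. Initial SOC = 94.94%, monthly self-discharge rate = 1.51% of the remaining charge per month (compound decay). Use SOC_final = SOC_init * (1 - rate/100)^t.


Monthly retention factor = 1 - 1.51/100 = 0.9849
Over 3 months: factor^3 = 0.95538
SOC_final = 94.94 * 0.95538 = 90.70%

90.70%


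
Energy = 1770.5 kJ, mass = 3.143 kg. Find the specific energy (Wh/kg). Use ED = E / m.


Convert: E = 1770.5 kJ = 491.81 Wh
ED = E / m = 491.81 / 3.143 = 156.5 Wh/kg

156.5 Wh/kg


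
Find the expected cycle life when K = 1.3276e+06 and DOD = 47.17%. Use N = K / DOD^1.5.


Step 1: DOD^1.5 = 47.17^1.5 = 323.97
Step 2: N = 1.3276e+06 / 323.97 = 4098 cycles

4098 cycles


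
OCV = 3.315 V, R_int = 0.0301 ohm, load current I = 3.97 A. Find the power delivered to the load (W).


Step 1: V_terminal = OCV - I*R = 3.315 - 3.97 * 0.0301 = 3.1955 V
Step 2: P_out = V_terminal * I = 3.1955 * 3.97 = 12.69 W

12.69 W


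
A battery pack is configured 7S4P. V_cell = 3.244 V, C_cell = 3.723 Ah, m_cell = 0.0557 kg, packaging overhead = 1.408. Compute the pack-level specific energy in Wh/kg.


Step 1: V_pack = 7 * 3.244 = 22.708 V
Step 2: C_pack = 4 * 3.723 = 14.892 Ah
Step 3: E_pack = V_pack * C_pack = 22.708 * 14.892 = 338.17 Wh
Step 4: m_pack = 7 * 4 * 0.0557 * 1.408 = 2.1959 kg
Step 5: ED = E_pack / m_pack = 338.17 / 2.1959 = 154.0 Wh/kg

154.0 Wh/kg


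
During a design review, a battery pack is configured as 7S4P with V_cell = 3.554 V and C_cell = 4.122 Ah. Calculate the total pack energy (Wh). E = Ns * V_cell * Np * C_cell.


E = Ns * Vcell * Np * Ccell = 7 * 3.554 * 4 * 4.122 = 410.2 Wh

410.2 Wh


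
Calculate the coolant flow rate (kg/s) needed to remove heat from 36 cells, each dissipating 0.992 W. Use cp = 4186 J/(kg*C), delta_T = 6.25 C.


Q_total = 36 * 0.992 = 35.712 W
m_dot = Q_total / (cp * dT) = 35.712 / (4186 * 6.25) = 0.001365 kg/s

0.001365 kg/s


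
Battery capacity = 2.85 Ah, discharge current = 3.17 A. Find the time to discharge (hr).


Runtime = 2.85 Ah / 3.17 A = 0.8991 hr

0.8991 hr


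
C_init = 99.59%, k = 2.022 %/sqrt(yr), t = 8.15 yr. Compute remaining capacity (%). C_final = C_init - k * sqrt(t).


sqrt(t) = sqrt(8.15) = 2.8548
C_final = 99.59 - 2.022 * 2.8548 = 93.82%

93.82%


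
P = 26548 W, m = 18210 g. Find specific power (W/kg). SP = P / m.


Convert: m = 18210 g = 18.21 kg
SP = P / m = 26548 / 18.21 = 1458 W/kg

1458 W/kg


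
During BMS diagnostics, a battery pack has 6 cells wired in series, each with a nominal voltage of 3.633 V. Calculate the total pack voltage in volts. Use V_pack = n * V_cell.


With 6 cells in series at 3.633 V each, V_pack = 21.798 V

21.798 V


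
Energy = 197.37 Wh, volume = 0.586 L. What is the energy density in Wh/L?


ED = E / V = 197.37 / 0.586 = 336.8 Wh/L

336.8 Wh/L


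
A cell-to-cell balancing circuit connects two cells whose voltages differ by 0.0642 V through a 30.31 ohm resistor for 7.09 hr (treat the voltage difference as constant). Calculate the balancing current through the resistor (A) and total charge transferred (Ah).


I_bal = dV / R = 0.0642 / 30.31 = 0.0021181 A
Q = I_bal * t = 0.0021181 * 7.09 = 0.01502 Ah

I=0.0021181 A, Q=0.01502 Ah


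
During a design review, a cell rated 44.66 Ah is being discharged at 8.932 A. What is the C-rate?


Rearranging: C_rate = 8.932 / 44.66 = 0.2C

0.2C


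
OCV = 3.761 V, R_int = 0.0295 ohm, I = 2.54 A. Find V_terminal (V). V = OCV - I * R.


V = OCV - I*R = 3.761 - 2.54 * 0.0295 = 3.686 V

3.686 V


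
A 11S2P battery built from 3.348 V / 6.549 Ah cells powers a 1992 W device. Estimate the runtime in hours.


Step 1: E_pack = Ns * V_cell * Np * C_cell = 11 * 3.348 * 2 * 6.549 = 482.37 Wh
Step 2: t = E_pack / P = 482.37 / 1992 = 0.2422 hr

0.2422 hr


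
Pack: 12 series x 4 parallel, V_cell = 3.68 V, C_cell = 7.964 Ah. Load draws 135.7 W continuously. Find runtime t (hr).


Step 1: E_pack = Ns * V_cell * Np * C_cell = 12 * 3.68 * 4 * 7.964 = 1406.8 Wh
Step 2: t = E_pack / P = 1406.8 / 135.7 = 10.37 hr

10.37 hr


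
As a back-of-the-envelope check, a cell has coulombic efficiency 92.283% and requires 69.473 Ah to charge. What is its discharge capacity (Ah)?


Q_dis = eta/100 * Q_chg = 92.283/100 * 69.473 = 64.11 Ah

64.11 Ah


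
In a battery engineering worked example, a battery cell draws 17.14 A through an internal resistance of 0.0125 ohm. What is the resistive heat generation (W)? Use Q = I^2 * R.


Q = I^2 * R = 17.14^2 * 0.0125 = 3.672 W

3.672 W


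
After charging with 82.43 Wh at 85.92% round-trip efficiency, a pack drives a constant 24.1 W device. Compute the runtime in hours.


Step 1: E_discharge = eta/100 * E_charge = 85.92/100 * 82.43 = 70.824 Wh
Step 2: t = E_discharge / P = 70.824 / 24.1 = 2.939 hr

2.939 hr


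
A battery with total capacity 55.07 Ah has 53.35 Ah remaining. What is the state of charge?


SOC% = 53.35 / 55.07 * 100 = 96.88%

96.88%


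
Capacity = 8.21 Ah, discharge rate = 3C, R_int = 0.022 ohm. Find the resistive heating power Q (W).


Step 1: I = C_rate * capacity = 3 * 8.21 = 24.63 A
Step 2: Q = I^2 * R = 24.63^2 * 0.022 = 606.64 * 0.022 = 13.35 W

13.35 W


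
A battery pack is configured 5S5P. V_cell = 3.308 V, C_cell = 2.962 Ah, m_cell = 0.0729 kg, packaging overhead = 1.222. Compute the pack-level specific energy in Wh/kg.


Step 1: V_pack = 5 * 3.308 = 16.54 V
Step 2: C_pack = 5 * 2.962 = 14.81 Ah
Step 3: E_pack = V_pack * C_pack = 16.54 * 14.81 = 244.96 Wh
Step 4: m_pack = 5 * 5 * 0.0729 * 1.222 = 2.2271 kg
Step 5: ED = E_pack / m_pack = 244.96 / 2.2271 = 110.0 Wh/kg

110.0 Wh/kg


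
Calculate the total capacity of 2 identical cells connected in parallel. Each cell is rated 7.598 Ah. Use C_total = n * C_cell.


C_total = 2 * 7.598 = 15.196 Ah

15.196 Ah


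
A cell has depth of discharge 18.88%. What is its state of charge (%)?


SOC = 100 - DOD = 100 - 18.88 = 81.12%

81.12%


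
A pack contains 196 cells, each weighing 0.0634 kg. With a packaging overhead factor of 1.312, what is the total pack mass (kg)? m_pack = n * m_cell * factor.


Cell mass sum = 196 * 0.0634 = 12.426 kg
With overhead 1.312: m_pack = 12.426 * 1.312 = 16.30 kg

16.30 kg


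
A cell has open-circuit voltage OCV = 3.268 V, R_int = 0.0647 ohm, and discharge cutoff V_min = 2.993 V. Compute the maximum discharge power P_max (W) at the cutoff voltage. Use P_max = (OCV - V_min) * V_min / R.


dV = OCV - V_min = 0.275 V (so I_max = dV / R)
P_max = dV * V_min / R = 0.275 * 2.993 / 0.0647 = 12.72 W

12.72 W


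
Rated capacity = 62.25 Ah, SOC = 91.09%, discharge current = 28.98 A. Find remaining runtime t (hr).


Step 1: remaining = SOC/100 * C_total = 91.09/100 * 62.25 = 56.704 Ah
Step 2: t = remaining / I = 56.704 / 28.98 = 1.957 hr

1.957 hr


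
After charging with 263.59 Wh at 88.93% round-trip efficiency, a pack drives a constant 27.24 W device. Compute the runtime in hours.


Step 1: E_discharge = eta/100 * E_charge = 88.93/100 * 263.59 = 234.41 Wh
Step 2: t = E_discharge / P = 234.41 / 27.24 = 8.605 hr

8.605 hr


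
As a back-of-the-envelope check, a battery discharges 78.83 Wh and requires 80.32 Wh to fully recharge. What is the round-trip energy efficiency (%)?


eta_e = E_dis / E_chg * 100 = 78.83 / 80.32 * 100 = 98.14%

98.14%


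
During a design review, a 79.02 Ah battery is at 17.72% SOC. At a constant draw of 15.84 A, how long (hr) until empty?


Step 1: remaining = SOC/100 * C_total = 17.72/100 * 79.02 = 14.002 Ah
Step 2: t = remaining / I = 14.002 / 15.84 = 0.8840 hr

0.8840 hr


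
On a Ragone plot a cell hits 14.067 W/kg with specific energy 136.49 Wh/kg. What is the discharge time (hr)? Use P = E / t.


t = E / P = 136.49 / 14.067 = 9.703 hr

9.703 hr


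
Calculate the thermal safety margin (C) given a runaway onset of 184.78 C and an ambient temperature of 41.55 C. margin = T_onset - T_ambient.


margin = T_onset - T_ambient = 184.78 - 41.55 = 143.23 C

143.23 C


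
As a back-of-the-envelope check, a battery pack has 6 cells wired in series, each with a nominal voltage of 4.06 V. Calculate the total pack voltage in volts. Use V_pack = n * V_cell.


Series voltages add: 6 * 4.06 V = 24.36 V

24.36 V


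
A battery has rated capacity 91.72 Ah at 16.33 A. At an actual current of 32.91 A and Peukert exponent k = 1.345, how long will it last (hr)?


Step 1: t_rated = C / I_rated = 91.72 / 16.33 = 5.6167 hr
Step 2: ratio = 16.33 / 32.91 = 0.4962
Step 3: ratio^k = 0.4962^1.345 = 0.38964
Step 4: t = t_rated * ratio^k = 5.6167 * 0.38964 = 2.188 hr

2.188 hr


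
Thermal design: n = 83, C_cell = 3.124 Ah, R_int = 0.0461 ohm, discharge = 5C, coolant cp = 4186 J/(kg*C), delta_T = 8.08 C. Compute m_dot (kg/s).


Step 1: I = 5 * 3.124 = 15.62 A
Step 2: Q_cell = I^2 * R = 15.62^2 * 0.0461 = 11.248 W
Step 3: Q_total = 83 * 11.248 = 933.58 W
Step 4: m_dot = Q_total / (cp * dT) = 933.58 / (4186 * 8.08) = 0.02760 kg/s

0.02760 kg/s


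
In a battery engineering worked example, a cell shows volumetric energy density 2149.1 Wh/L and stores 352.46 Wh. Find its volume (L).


V = E / ED = 352.46 / 2149.1 = 0.1640 L

0.1640 L


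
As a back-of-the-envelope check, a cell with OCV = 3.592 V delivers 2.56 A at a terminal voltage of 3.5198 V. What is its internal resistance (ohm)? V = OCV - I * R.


R = (OCV - V) / I = (3.592 - 3.5198) / 2.56 = 0.02820 ohm

0.02820 ohm


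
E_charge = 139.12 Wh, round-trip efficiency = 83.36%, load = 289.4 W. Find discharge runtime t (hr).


Step 1: E_discharge = eta/100 * E_charge = 83.36/100 * 139.12 = 115.97 Wh
Step 2: t = E_discharge / P = 115.97 / 289.4 = 0.4007 hr

0.4007 hr


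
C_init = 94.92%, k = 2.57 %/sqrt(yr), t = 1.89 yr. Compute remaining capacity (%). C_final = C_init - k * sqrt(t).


sqrt(t) = sqrt(1.89) = 1.3748
C_final = 94.92 - 2.57 * 1.3748 = 91.39%

91.39%


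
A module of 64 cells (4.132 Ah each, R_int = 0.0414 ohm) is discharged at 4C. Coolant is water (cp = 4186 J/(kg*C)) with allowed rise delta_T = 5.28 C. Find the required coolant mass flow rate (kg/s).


Step 1: I = 4 * 4.132 = 16.528 A
Step 2: Q_cell = I^2 * R = 16.528^2 * 0.0414 = 11.309 W
Step 3: Q_total = 64 * 11.309 = 723.78 W
Step 4: m_dot = Q_total / (cp * dT) = 723.78 / (4186 * 5.28) = 0.03275 kg/s

0.03275 kg/s
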